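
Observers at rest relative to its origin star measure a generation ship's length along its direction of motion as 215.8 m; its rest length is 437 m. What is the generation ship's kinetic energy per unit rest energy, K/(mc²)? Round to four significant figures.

1.025

γ = L₀/L = 437/215.8 = 2.02502.
Since K = (γ−1)mc², K/(mc²) = 2.02502 − 1 = 1.025.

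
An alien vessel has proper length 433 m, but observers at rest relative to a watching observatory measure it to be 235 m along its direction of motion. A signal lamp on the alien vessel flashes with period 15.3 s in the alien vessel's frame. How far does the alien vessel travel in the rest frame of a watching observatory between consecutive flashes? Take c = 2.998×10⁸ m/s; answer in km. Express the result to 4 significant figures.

γ = L₀/L = 433/235 = 1.84255.
β = √(1 − 1/γ²) = 0.83991. Lab-frame period = γτ = 1.84255×15.3 s = 28.191 s. Distance = βc × γτ = 0.83991 × 2.998×10⁸ m/s × 28.191 s = 7.0986×10^9 m = 7.099×10^6 km.

7.099×10^6 km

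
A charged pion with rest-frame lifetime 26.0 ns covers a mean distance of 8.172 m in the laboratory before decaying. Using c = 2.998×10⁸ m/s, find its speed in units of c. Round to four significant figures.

d = βγcτ ⇒ βγ = d/(cτ) = 8.172 m / (7.7948 m) = 1.0484.
β = (βγ)/√(1+(βγ)²) = 1.0484/√2.09914 = 0.7236.

0.7236c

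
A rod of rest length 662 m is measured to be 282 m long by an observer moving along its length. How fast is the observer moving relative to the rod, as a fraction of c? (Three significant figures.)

0.905c

Length contraction gives γ = L₀/L = 662/282 = 2.3475.
β = √(1 − 1/γ²) = √0.818537 = 0.905.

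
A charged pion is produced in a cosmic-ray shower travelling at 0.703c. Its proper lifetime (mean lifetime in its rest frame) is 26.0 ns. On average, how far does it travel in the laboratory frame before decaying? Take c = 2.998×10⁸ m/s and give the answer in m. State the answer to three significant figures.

7.71 m

γ = 1/√(1 − β²) = 1/√(1 − 0.494209) = 1/√0.505791 = 1/0.71119 = 1.4061.
Lab-frame lifetime: Δt = γτ = 1.4061 × 26.0 ns = 36.559 ns.
Distance: d = vΔt = 0.703 × 2.998×10⁸ m/s × 3.6559×10^-8 s = 7.71 m.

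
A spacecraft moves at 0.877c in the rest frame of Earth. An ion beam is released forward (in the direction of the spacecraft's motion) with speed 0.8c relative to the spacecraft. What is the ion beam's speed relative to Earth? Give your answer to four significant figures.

0.9855c

Relativistic velocity addition: u = (u' + v)/(1 + u'v/c²), with u' = 0.8c and v = 0.877c.
Numerator: 0.8 + 0.877 = 1.677. Denominator: 1 + (0.8)(0.877) = 1.7016.
u = 1.677/1.7016 = 0.98554, so the speed is 0.9855c.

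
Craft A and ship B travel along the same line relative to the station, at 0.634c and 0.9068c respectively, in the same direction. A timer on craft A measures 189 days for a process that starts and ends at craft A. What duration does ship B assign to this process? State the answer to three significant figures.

Transform craft A's velocity into ship B's frame: (0.634 − 0.9068)/(1 − 0.634·0.9068) = −0.2728/0.4250888, so the relative speed is 0.64175c.
γ for this relative speed: γ = 1/√(1 − 0.411843) = 1.3039.
The clock on craft A records proper time, so ship B measures Δt = γΔτ = 1.3039 × 189 = 246 days.

246 days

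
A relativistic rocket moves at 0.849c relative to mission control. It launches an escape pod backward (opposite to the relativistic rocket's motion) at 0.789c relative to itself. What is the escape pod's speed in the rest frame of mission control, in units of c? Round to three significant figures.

0.182c

In units of c, u = (u' + v)/(1 + u'v) with u' = −0.789 and v = 0.849.
Numerator: −0.789 + 0.849 = 0.06. Denominator: 1 + (−0.789)(0.849) = 0.330139.
u = 0.06/0.330139 = 0.18174, so the speed is 0.182c.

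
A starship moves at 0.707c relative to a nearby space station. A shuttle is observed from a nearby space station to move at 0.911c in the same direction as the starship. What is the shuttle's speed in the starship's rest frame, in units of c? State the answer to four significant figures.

0.5732c

Transform to the starship's frame: u' = (u − v)/(1 − uv/c²).
u' = (0.911 − 0.707)/(1 − 0.911×0.707) = 0.204/0.355923 = 0.57316.
Speed in the starship's frame: 0.5732c (in the same direction).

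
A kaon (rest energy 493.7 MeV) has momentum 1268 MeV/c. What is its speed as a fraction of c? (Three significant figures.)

βγ = pc/(mc²) = 1268/493.7 = 2.5684.
Since γ² = 1 + (βγ)² = 7.59668, γ = √7.59668 = 2.75621, and β = (βγ)/γ = 2.5684/2.75621 = 0.932.

0.932c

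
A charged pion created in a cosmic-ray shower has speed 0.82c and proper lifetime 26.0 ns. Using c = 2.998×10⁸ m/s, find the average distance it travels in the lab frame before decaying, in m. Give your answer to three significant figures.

With β = 0.82, γ = 1/√(1 − 0.82²) = 1/√0.3276 = 1.7471.
Lab-frame lifetime: Δt = γτ = 1.7471 × 26.0 ns = 45.425 ns.
Distance: d = vΔt = 0.82 × 2.998×10⁸ m/s × 4.5425×10^-8 s = 11.2 m.

11.2 m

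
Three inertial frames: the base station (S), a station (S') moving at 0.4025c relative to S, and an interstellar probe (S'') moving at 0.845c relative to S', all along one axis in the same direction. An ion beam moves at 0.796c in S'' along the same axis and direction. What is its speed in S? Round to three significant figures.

First combine the ion beam and interstellar probe (S''→S'): u₁ = (0.796 + 0.845)/(1 + 0.796×0.845) = 1.641/1.67262 = 0.9811.
Then combine with the station (S'→S): u = (0.9811 + 0.4025)/(1 + 0.9811×0.4025) = 1.3836/1.39489275 = 0.9919.

0.992c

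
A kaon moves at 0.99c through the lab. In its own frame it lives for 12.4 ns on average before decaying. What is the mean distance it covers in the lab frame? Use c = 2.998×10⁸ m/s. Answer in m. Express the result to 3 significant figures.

26.1 m

Lorentz factor: γ = (1 − 0.9801)^(−1/2) = 7.0888.
Lab-frame lifetime: Δt = γτ = 7.0888 × 12.4 ns = 87.901 ns.
Distance: d = vΔt = 0.99 × 2.998×10⁸ m/s × 8.7901×10^-8 s = 26.1 m.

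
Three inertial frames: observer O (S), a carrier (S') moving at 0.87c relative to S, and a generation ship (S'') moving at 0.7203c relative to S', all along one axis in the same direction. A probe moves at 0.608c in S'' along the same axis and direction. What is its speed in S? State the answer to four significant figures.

Compose velocities in two stages. Stage 1 (into S'): u₁ = (0.608+0.7203)/(1+0.608×0.7203) = 0.92375.
Stage 2 (into S): u = (0.92375+0.87)/(1+0.92375×0.87) = 0.9945, so the speed is 0.9945c.

0.9945c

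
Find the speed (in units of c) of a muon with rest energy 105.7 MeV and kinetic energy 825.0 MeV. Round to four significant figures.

0.9935c

K = (γ−1)mc², so γ = 1 + 825.0/105.7 = 8.8051.
Then v/c = √(1 − γ⁻²) = √(1 − 0.0128983) = √0.9871017 = 0.9935.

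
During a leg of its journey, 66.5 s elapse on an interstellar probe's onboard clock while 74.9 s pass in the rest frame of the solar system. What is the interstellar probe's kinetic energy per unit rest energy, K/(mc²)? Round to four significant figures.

The time-dilation ratio gives γ = 74.9/66.5 = 1.12632.
Since K = (γ−1)mc², K/(mc²) = 1.12632 − 1 = 0.1263.

0.1263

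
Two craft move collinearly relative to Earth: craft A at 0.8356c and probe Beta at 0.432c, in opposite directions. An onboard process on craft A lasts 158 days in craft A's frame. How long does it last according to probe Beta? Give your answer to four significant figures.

Speed of craft A in probe Beta's frame: u = (v_A + v_B)/(1 + v_A v_B/c²) = (0.8356 + 0.432)/(1 + 0.8356×0.432) = 1.2676/1.3609792 = 0.93139; |u| = 0.93139c.
γ for this relative speed: γ = 1/√(1 − 0.867487) = 2.7471.
The clock on craft A records proper time, so probe Beta measures Δt = γΔτ = 2.7471 × 158 = 434.0 days.

434.0 days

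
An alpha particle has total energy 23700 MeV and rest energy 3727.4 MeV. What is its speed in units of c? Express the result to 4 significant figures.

0.9876c

γ = E/(mc²) = 23700/3727.4 = 6.3583.
β = √(1 − 1/γ²) = √(1 − 0.0247353) = √0.9752647 = 0.9876.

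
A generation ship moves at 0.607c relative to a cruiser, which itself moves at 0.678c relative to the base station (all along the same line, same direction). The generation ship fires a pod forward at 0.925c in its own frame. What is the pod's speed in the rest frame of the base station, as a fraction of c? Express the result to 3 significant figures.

0.996c

First combine the pod and generation ship (S''→S'): u₁ = (0.925 + 0.607)/(1 + 0.925×0.607) = 1.532/1.561475 = 0.98112.
Then combine with the cruiser (S'→S): u = (0.98112 + 0.678)/(1 + 0.98112×0.678) = 1.65912/1.66519936 = 0.99635.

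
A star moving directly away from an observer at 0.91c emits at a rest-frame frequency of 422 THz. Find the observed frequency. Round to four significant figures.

91.60 THz

Relativistic Doppler (source moving away): f_obs = f_src · √((1−β)/(1+β)).
With β = 0.91: factor = √(0.09/1.91) = 0.21707.
f_obs = 422 × 0.21707 = 91.60 THz.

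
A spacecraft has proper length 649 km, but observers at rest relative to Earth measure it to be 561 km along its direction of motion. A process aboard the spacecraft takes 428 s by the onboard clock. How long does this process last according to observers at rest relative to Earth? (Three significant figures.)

γ = L₀/L = 649/561 = 1.15686.
The same γ dilates the second interval: 1.15686 × 428 s = 495 s.

495 s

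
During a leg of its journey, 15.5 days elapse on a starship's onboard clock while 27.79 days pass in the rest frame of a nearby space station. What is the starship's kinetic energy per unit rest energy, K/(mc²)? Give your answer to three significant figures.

γ = Δt/Δτ = 27.79/15.5 = 1.7929.
K/(mc²) = γ − 1 = 1.7929 − 1 = 0.793.

0.793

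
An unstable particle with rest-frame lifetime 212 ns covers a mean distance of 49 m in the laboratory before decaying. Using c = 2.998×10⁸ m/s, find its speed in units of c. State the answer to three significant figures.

0.611c

d = βγcτ ⇒ βγ = d/(cτ) = 49.00 m / (63.5576 m) = 0.77095.
β = (βγ)/√(1+(βγ)²) = 0.77095/√1.594364 = 0.611.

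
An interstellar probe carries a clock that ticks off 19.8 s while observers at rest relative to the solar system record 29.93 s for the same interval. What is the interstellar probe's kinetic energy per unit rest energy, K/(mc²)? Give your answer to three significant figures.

From Δt = γΔτ: γ = 29.93/19.8 = 1.51162.
K/(mc²) = γ − 1 = 1.51162 − 1 = 0.512.

0.512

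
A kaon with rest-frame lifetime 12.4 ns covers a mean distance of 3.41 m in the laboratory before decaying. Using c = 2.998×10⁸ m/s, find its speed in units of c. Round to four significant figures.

d = βγcτ ⇒ βγ = d/(cτ) = 3.410 m / (3.71752 m) = 0.91728.
β = (βγ)/√(1+(βγ)²) = 0.91728/√1.841403 = 0.6760.

0.6760c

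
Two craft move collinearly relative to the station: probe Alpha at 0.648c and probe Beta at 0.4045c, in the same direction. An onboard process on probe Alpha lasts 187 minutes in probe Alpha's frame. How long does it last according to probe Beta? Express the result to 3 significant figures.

198 minutes

The velocity of probe Alpha relative to probe Beta is (0.648 − 0.4045)c / (1 − 0.648×0.4045) = 0.33c; relative speed 0.33c.
γ for this relative speed: γ = 1/√(1 − 0.1089) = 1.0593.
Probe Alpha's interval is proper; time dilation gives Δt_B = γΔτ = 1.0593 × 187 minutes = 198 minutes.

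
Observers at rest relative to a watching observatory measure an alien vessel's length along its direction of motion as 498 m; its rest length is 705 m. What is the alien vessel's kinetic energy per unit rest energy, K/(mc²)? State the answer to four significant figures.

0.4157

Length contraction gives γ = L₀/L = 705/498 = 1.41566.
K/(mc²) = γ − 1 = 1.41566 − 1 = 0.4157.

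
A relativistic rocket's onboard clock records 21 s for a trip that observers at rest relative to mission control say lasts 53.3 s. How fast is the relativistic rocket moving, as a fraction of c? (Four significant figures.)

γ = Δt/Δτ = 53.3/21 = 2.5381.
β = √(1 − 1/γ²) = √(1 − 0.155232) = √0.844768 = 0.9191.

0.9191c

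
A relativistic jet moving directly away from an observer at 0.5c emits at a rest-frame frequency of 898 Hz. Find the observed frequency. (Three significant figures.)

518 Hz

Relativistic Doppler (source moving away): f_obs = f_src · √((1−β)/(1+β)).
With β = 0.5: factor = √(0.5/1.5) = 0.57735.
f_obs = 898 × 0.57735 = 518 Hz.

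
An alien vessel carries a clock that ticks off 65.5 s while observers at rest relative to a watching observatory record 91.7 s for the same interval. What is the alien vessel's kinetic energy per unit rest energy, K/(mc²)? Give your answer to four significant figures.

0.4000

The time-dilation ratio gives γ = 91.7/65.5 = 1.4.
K/(mc²) = γ − 1 = 1.4 − 1 = 0.4000.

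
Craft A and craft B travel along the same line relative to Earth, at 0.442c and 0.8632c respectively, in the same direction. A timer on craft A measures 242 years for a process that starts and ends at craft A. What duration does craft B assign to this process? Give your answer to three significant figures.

Transform craft A's velocity into craft B's frame: (0.442 − 0.8632)/(1 − 0.442·0.8632) = −0.4212/0.6184656, so the relative speed is 0.68104c.
γ for this relative speed: γ = 1/√(1 − 0.463815) = 1.3657.
Craft A's interval is proper; time dilation gives Δt_B = γΔτ = 1.3657 × 242 years = 330 years.

330 years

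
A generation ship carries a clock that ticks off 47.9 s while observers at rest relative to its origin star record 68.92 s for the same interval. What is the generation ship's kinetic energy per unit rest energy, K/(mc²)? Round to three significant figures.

The time-dilation ratio gives γ = 68.92/47.9 = 1.43883.
Since K = (γ−1)mc², K/(mc²) = 1.43883 − 1 = 0.439.

0.439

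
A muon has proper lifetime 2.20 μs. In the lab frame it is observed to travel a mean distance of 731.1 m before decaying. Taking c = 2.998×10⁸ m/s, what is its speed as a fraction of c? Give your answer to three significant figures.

0.743c

Let x = d/(cτ) = 731.1 m / (2.998×10⁸ m/s × 2.200×10^-6 s) = 1.1085. Since d = βγcτ, x = βγ = β/√(1−β²).
Solving: β² = x²/(1+x²) = 1.22877/2.22877 = 0.551322, so β = 0.743.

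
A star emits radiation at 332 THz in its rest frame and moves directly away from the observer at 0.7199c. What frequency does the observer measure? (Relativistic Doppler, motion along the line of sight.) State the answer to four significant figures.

134.0 THz

Relativistic Doppler (source moving away): f_obs = f_src · √((1−β)/(1+β)).
With β = 0.7199: factor = √(0.2801/1.7199) = 0.40356.
f_obs = 332 × 0.40356 = 134.0 THz.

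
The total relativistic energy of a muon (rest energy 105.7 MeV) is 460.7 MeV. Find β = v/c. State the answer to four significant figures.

0.9733

Total energy E = γmc² gives γ = 460.7/105.7 = 4.3586.
Hence β = √(1 − 1/γ²) = √(1 − 0.0526388) = √0.9473612 = 0.9733.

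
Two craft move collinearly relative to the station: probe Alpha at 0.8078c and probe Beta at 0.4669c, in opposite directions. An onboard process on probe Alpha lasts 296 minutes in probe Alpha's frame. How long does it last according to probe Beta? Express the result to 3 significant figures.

782 minutes

Speed of probe Alpha in probe Beta's frame: u = (v_A + v_B)/(1 + v_A v_B/c²) = (0.8078 + 0.4669)/(1 + 0.8078×0.4669) = 1.2747/1.37716182 = 0.9256; |u| = 0.9256c.
γ for this relative speed: γ = 1/√(1 − 0.856735) = 2.642.
The clock on probe Alpha records proper time, so probe Beta measures Δt = γΔτ = 2.642 × 296 = 782 minutes.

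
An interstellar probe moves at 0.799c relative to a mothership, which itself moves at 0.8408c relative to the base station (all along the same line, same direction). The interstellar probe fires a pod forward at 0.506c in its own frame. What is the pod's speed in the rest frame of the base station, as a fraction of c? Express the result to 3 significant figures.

Compose velocities in two stages. Stage 1 (into S'): u₁ = (0.506+0.799)/(1+0.506×0.799) = 0.92929.
Stage 2 (into S): u = (0.92929+0.8408)/(1+0.92929×0.8408) = 0.99368, so the speed is 0.994c.

0.994c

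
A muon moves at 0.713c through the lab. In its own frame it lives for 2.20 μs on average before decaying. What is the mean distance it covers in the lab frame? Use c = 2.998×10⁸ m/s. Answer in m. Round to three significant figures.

β² = 0.508369, so γ = 1/√0.491631 = 1.4262.
Lab-frame lifetime: Δt = γτ = 1.4262 × 2.20 μs = 3.1376 μs.
Distance: d = vΔt = 0.713 × 2.998×10⁸ m/s × 3.1376×10^-6 s = 671 m.

671 m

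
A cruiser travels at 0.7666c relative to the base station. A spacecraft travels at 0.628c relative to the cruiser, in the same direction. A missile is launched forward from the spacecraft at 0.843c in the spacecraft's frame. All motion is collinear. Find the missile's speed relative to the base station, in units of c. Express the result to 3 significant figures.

Apply u = (u'+v)/(1+u'v) twice. Missile in the cruiser frame: (0.843+0.628)/(1+0.843·0.628) = 1.471/1.529404 = 0.96181c.
That velocity, transformed to the rest frame of the base station: (0.96181+0.7666)/(1+0.96181·0.7666) = 1.72841/1.737323546 = 0.99487c.

0.995c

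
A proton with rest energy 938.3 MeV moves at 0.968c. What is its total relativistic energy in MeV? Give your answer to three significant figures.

β² = 0.937024, so γ = 1/√0.062976 = 3.9849.
Total energy: E = γmc² = 3.9849 × 938.3 MeV = 3740 MeV.

3740 MeV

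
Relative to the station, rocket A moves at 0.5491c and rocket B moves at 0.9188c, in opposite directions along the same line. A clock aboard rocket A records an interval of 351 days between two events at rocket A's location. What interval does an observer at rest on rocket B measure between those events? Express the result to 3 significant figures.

Speed of rocket A in rocket B's frame: u = (v_A + v_B)/(1 + v_A v_B/c²) = (0.5491 + 0.9188)/(1 + 0.5491×0.9188) = 1.4679/1.50451308 = 0.97566; |u| = 0.97566c.
At |u| = 0.97566c, γ = (1 − 0.951912)^(−1/2) = 4.5602.
Rocket A's interval is proper; time dilation gives Δt_B = γΔτ = 4.5602 × 351 days = 1600 days.

1600 days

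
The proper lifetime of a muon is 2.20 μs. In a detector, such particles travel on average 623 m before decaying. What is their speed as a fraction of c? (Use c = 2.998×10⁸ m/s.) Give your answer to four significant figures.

Let x = d/(cτ) = 623.0 m / (2.998×10⁸ m/s × 2.200×10^-6 s) = 0.94457. Since d = βγcτ, x = βγ = β/√(1−β²).
Solving: β² = x²/(1+x²) = 0.892212/1.892212 = 0.471518, so β = 0.6867.

0.6867c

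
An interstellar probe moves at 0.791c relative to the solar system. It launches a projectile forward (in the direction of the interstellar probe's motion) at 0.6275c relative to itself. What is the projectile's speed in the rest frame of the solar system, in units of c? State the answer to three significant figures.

Relativistic velocity addition: u = (u' + v)/(1 + u'v/c²), with u' = 0.6275c and v = 0.791c.
Numerator: 0.6275 + 0.791 = 1.4185. Denominator: 1 + (0.6275)(0.791) = 1.4963525.
u = 1.4185/1.4963525 = 0.94797, so the speed is 0.948c.

0.948c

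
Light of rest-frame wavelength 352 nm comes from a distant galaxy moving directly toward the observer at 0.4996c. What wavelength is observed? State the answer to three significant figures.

Relativistic Doppler for wavelength: λ_obs = λ_src · √((1−β)/(1+β)).
With β = 0.4996: factor = √(0.5004/1.4996) = 0.57766.
λ_obs = 352 × 0.57766 = 203 nm.

203 nm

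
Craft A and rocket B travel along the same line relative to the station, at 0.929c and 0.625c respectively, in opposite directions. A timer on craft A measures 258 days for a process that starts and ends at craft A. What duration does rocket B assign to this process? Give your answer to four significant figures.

The velocity of craft A relative to rocket B is (0.929 + 0.625)c / (1 + 0.929×0.625) = 0.98316c; relative speed 0.98316c.
At |u| = 0.98316c, γ = (1 − 0.966604)^(−1/2) = 5.4721.
The clock on craft A records proper time, so rocket B measures Δt = γΔτ = 5.4721 × 258 = 1412 days.

1412 days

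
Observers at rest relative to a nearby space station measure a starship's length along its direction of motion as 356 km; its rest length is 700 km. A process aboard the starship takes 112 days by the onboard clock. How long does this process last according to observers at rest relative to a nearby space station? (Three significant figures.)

γ = L₀/L = 700/356 = 1.96629.
The same γ dilates the second interval: 1.96629 × 112 days = 220 days.

220 days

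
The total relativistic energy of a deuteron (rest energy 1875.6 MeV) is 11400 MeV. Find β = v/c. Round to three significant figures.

0.986

γ = E/(mc²) = 11400/1875.6 = 6.0781.
β = √(1 − 1/γ²) = √(1 − 0.0270685) = √0.9729315 = 0.986.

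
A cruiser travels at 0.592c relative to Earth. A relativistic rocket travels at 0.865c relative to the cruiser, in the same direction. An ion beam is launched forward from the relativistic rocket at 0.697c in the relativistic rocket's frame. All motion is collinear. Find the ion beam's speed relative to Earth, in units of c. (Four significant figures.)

0.9934c

Apply u = (u'+v)/(1+u'v) twice. Ion beam in the cruiser frame: (0.697+0.865)/(1+0.697·0.865) = 1.562/1.602905 = 0.97448c.
That velocity, transformed to the rest frame of Earth: (0.97448+0.592)/(1+0.97448·0.592) = 1.56648/1.57689216 = 0.9934c.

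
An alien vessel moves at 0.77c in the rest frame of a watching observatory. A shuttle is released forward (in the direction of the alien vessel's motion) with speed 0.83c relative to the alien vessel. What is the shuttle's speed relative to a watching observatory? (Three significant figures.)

0.976c

In units of c, u = (u' + v)/(1 + u'v) with u' = 0.83 and v = 0.77.
Numerator: 0.83 + 0.77 = 1.6. Denominator: 1 + (0.83)(0.77) = 1.6391.
u = 1.6/1.6391 = 0.97615, so the speed is 0.976c.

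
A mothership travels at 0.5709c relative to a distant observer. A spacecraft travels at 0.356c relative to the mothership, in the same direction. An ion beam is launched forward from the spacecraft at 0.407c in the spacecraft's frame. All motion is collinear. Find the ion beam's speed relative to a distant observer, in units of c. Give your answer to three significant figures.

0.896c

Compose velocities in two stages. Stage 1 (into S'): u₁ = (0.407+0.356)/(1+0.407×0.356) = 0.66644.
Stage 2 (into S): u = (0.66644+0.5709)/(1+0.66644×0.5709) = 0.89632, so the speed is 0.896c.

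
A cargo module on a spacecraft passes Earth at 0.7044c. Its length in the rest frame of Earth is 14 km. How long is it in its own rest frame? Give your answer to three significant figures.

19.7 km

With β = 0.7044, γ = 1/√(1 − 0.7044²) = 1/√0.50382064 = 1.4088.
Proper length: L₀ = γ·L = 1.4088 × 14 = 19.7 km.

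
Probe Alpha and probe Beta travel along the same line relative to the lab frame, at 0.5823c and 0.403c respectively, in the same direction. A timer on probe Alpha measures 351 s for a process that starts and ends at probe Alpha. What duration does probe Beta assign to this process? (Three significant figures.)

361 s

The velocity of probe Alpha relative to probe Beta is (0.5823 − 0.403)c / (1 − 0.5823×0.403) = 0.23428c; relative speed 0.23428c.
At |u| = 0.23428c, γ = (1 − 0.0548871)^(−1/2) = 1.0286.
The clock on probe Alpha records proper time, so probe Beta measures Δt = γΔτ = 1.0286 × 351 = 361 s.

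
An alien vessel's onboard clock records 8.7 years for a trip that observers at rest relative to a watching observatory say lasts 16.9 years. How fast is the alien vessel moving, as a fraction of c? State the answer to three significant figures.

γ = Δt/Δτ = 16.9/8.7 = 1.9425.
β = √(1 − 1/γ²) = √(1 − 0.26502) = √0.73498 = 0.857.

0.857c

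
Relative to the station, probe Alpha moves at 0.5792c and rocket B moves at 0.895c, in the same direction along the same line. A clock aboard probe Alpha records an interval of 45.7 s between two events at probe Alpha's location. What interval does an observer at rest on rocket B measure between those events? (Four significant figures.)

Speed of probe Alpha in rocket B's frame: u = (v_A − v_B)/(1 − v_A v_B/c²) = (0.5792 − 0.895)/(1 − 0.5792×0.895) = −0.3158/0.481616 = −0.65571; |u| = 0.65571c.
At |u| = 0.65571c, γ = (1 − 0.429956)^(−1/2) = 1.3245.
Probe Alpha's interval is proper; time dilation gives Δt_B = γΔτ = 1.3245 × 45.7 s = 60.53 s.

60.53 s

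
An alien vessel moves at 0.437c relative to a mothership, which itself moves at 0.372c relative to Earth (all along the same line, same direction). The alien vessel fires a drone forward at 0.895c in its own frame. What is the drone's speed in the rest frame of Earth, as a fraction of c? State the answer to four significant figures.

0.9803c

First combine the drone and alien vessel (S''→S'): u₁ = (0.895 + 0.437)/(1 + 0.895×0.437) = 1.332/1.391115 = 0.95751.
Then combine with the mothership (S'→S): u = (0.95751 + 0.372)/(1 + 0.95751×0.372) = 1.32951/1.35619372 = 0.98032.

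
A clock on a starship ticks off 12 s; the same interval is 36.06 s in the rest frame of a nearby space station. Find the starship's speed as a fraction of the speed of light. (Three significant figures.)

0.943c

γ = Δt/Δτ = 36.06/12 = 3.005.
β = √(1 − 1/γ²) = √(1 − 0.110742) = √0.889258 = 0.943.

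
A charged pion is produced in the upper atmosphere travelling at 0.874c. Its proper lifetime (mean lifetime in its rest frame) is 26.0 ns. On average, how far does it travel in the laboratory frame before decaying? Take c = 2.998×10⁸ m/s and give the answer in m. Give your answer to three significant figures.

With β = 0.874, γ = 1/√(1 − 0.874²) = 1/√0.236124 = 2.0579.
Lab-frame lifetime: Δt = γτ = 2.0579 × 26.0 ns = 53.505 ns.
Distance: d = vΔt = 0.874 × 2.998×10⁸ m/s × 5.3505×10^-8 s = 14.0 m.

14.0 m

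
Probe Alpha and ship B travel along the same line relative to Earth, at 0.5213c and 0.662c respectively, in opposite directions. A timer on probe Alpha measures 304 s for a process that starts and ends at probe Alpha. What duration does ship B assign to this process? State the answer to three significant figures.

The velocity of probe Alpha relative to ship B is (0.5213 + 0.662)c / (1 + 0.5213×0.662) = 0.87971c; relative speed 0.87971c.
At |u| = 0.87971c, γ = (1 − 0.77389)^(−1/2) = 2.103.
Probe Alpha's interval is proper; time dilation gives Δt_B = γΔτ = 2.103 × 304 s = 639 s.

639 s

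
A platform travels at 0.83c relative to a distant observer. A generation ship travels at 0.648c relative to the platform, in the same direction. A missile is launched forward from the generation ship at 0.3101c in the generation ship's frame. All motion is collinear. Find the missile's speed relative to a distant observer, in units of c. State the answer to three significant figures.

Compose velocities in two stages. Stage 1 (into S'): u₁ = (0.3101+0.648)/(1+0.3101×0.648) = 0.79779.
Stage 2 (into S): u = (0.79779+0.83)/(1+0.79779×0.83) = 0.97932, so the speed is 0.979c.

0.979c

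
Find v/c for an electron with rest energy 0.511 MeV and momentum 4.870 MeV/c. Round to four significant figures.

βγ = pc/(mc²) = 4.870/0.511 = 9.5303.
Since γ² = 1 + (βγ)² = 91.8266, γ = √91.8266 = 9.58262, and β = (βγ)/γ = 9.5303/9.58262 = 0.9945.

0.9945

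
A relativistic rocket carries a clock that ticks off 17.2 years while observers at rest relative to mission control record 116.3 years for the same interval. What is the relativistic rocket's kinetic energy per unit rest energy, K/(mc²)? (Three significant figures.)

From Δt = γΔτ: γ = 116.3/17.2 = 6.76163.
Since K = (γ−1)mc², K/(mc²) = 6.76163 − 1 = 5.76.

5.76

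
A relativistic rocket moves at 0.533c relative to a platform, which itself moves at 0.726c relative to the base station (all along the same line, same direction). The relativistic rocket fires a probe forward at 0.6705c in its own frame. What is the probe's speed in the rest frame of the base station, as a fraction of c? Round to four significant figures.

Compose velocities in two stages. Stage 1 (into S'): u₁ = (0.6705+0.533)/(1+0.6705×0.533) = 0.88664.
Stage 2 (into S): u = (0.88664+0.726)/(1+0.88664×0.726) = 0.9811, so the speed is 0.9811c.

0.9811c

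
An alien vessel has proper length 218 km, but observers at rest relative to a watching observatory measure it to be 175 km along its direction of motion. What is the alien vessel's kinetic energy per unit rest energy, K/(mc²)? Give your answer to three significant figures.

From L = L₀/γ: γ = 218/175 = 1.24571.
Since K = (γ−1)mc², K/(mc²) = 1.24571 − 1 = 0.246.

0.246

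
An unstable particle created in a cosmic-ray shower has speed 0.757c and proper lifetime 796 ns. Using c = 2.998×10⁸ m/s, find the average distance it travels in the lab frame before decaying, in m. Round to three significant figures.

276 m

β² = 0.573049, so γ = 1/√0.426951 = 1.5304.
Lab-frame lifetime: Δt = γτ = 1.5304 × 796 ns = 1218.2 ns.
Distance: d = vΔt = 0.757 × 2.998×10⁸ m/s × 1.2182×10^-6 s = 276 m.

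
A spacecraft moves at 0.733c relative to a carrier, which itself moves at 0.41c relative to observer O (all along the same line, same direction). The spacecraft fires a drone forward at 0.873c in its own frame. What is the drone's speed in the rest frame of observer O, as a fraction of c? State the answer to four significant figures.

Compose velocities in two stages. Stage 1 (into S'): u₁ = (0.873+0.733)/(1+0.873×0.733) = 0.97932.
Stage 2 (into S): u = (0.97932+0.41)/(1+0.97932×0.41) = 0.99129, so the speed is 0.9913c.

0.9913c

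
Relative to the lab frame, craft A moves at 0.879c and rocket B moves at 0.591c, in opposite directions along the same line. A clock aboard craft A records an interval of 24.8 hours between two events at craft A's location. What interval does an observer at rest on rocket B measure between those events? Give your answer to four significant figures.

The velocity of craft A relative to rocket B is (0.879 + 0.591)c / (1 + 0.879×0.591) = 0.96743c; relative speed 0.96743c.
γ for this relative speed: γ = 1/√(1 − 0.935921) = 3.9504.
Craft A's interval is proper; time dilation gives Δt_B = γΔτ = 3.9504 × 24.8 hours = 97.97 hours.

97.97 hours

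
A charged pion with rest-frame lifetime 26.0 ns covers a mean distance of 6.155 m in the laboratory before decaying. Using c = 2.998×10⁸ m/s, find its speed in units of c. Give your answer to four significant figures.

d = βγcτ ⇒ βγ = d/(cτ) = 6.155 m / (7.7948 m) = 0.78963.
β = (βγ)/√(1+(βγ)²) = 0.78963/√1.623516 = 0.6197.

0.6197c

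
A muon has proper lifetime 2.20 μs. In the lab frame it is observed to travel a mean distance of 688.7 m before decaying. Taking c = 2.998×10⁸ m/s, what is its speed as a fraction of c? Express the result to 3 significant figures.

Let x = d/(cτ) = 688.7 m / (2.998×10⁸ m/s × 2.200×10^-6 s) = 1.0442. Since d = βγcτ, x = βγ = β/√(1−β²).
Solving: β² = x²/(1+x²) = 1.09035/2.09035 = 0.521611, so β = 0.722.

0.722c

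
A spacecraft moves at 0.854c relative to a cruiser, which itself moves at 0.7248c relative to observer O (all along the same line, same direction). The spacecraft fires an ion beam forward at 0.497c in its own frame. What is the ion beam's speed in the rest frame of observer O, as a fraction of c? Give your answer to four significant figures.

0.9916c

First combine the ion beam and spacecraft (S''→S'): u₁ = (0.497 + 0.854)/(1 + 0.497×0.854) = 1.351/1.424438 = 0.94844.
Then combine with the cruiser (S'→S): u = (0.94844 + 0.7248)/(1 + 0.94844×0.7248) = 1.67324/1.687429312 = 0.99159.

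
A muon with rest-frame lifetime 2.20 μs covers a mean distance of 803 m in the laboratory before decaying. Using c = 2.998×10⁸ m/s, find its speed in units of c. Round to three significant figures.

d = βγcτ ⇒ βγ = d/(cτ) = 803.0 m / (659.56 m) = 1.2175.
β = (βγ)/√(1+(βγ)²) = 1.2175/√2.48231 = 0.773.

0.773c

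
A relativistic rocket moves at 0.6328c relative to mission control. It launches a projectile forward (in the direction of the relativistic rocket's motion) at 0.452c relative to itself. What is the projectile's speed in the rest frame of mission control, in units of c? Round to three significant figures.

0.844c

In units of c, u = (u' + v)/(1 + u'v) with u' = 0.452 and v = 0.6328.
Numerator: 0.452 + 0.6328 = 1.0848. Denominator: 1 + (0.452)(0.6328) = 1.2860256.
u = 1.0848/1.2860256 = 0.84353, so the speed is 0.844c.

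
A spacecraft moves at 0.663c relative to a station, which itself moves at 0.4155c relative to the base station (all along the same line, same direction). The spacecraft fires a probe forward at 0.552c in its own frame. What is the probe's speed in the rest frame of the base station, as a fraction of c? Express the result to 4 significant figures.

0.9528c

Compose velocities in two stages. Stage 1 (into S'): u₁ = (0.552+0.663)/(1+0.552×0.663) = 0.88947.
Stage 2 (into S): u = (0.88947+0.4155)/(1+0.88947×0.4155) = 0.95283, so the speed is 0.9528c.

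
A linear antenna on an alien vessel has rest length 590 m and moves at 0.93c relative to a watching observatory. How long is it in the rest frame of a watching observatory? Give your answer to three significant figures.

With β = 0.93, γ = 1/√(1 − 0.93²) = 1/√0.1351 = 2.7206.
Length contraction: L = L₀/γ = 590/2.7206 = 217 m.

217 m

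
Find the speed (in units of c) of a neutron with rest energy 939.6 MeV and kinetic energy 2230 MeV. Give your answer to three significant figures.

γ = 1 + K/(mc²) = 1 + 2230/939.6 = 3.3734.
β = √(1 − 1/γ²) = √(1 − 0.0878748) = √0.9121252 = 0.955.

0.955c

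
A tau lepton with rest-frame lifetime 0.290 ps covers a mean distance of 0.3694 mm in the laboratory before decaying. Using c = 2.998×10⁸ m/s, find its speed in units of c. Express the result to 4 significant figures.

0.9734c

Lab distance = (lab lifetime)·v = γτ·βc, so βγ = d/(cτ) = 3.694×10^-4/(2.998×10⁸ × 2.900×10^-13) = 4.2488.
With βγ = 4.2488: γ² = 1 + (βγ)² = 19.0523, and β = (βγ)/γ = 4.2488/4.36489 = 0.9734.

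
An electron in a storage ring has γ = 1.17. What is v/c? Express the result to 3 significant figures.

0.519

β = √(1 − 1/γ²) = √(1 − 1/1.3689) = √0.269486 = 0.519.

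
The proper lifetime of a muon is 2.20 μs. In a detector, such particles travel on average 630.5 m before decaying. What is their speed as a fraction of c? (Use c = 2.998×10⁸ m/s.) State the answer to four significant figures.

Let x = d/(cτ) = 630.5 m / (2.998×10⁸ m/s × 2.200×10^-6 s) = 0.95594. Since d = βγcτ, x = βγ = β/√(1−β²).
Solving: β² = x²/(1+x²) = 0.913821/1.913821 = 0.477485, so β = 0.6910.

0.6910c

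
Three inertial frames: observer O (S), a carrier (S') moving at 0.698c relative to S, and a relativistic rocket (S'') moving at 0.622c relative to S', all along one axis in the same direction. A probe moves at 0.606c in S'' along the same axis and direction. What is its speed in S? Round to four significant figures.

0.9799c

Compose velocities in two stages. Stage 1 (into S'): u₁ = (0.606+0.622)/(1+0.606×0.622) = 0.89184.
Stage 2 (into S): u = (0.89184+0.698)/(1+0.89184×0.698) = 0.97987, so the speed is 0.9799c.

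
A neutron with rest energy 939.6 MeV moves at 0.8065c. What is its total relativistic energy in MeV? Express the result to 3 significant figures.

With β = 0.8065, γ = 1/√(1 − 0.8065²) = 1/√0.34955775 = 1.6914.
Total energy: E = γmc² = 1.6914 × 939.6 MeV = 1590 MeV.

1590 MeV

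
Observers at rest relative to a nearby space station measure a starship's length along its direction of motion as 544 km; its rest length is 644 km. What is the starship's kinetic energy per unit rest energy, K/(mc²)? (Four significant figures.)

From L = L₀/γ: γ = 644/544 = 1.18382.
Since K = (γ−1)mc², K/(mc²) = 1.18382 − 1 = 0.1838.

0.1838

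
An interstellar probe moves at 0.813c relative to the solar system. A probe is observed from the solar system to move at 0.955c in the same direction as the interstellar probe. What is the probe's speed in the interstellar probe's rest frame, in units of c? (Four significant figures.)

0.6351c

Transform to the interstellar probe's frame: u' = (u − v)/(1 − uv/c²).
u' = (0.955 − 0.813)/(1 − 0.955×0.813) = 0.142/0.223585 = 0.63511.
Speed in the interstellar probe's frame: 0.6351c (in the same direction).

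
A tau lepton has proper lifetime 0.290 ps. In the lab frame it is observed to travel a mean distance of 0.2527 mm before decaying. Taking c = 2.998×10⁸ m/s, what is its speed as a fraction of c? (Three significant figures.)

d = βγcτ ⇒ βγ = d/(cτ) = 2.527×10^-4 m / (8.6942×10^-5 m) = 2.9065.
β = (βγ)/√(1+(βγ)²) = 2.9065/√9.44774 = 0.946.

0.946c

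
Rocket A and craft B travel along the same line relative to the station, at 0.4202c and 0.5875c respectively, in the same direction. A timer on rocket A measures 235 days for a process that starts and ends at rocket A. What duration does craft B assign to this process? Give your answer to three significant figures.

241 days

The velocity of rocket A relative to craft B is (0.4202 − 0.5875)c / (1 − 0.4202×0.5875) = −0.22214c; relative speed 0.22214c.
γ for this relative speed: γ = 1/√(1 − 0.0493462) = 1.0256.
The clock on rocket A records proper time, so craft B measures Δt = γΔτ = 1.0256 × 235 = 241 days.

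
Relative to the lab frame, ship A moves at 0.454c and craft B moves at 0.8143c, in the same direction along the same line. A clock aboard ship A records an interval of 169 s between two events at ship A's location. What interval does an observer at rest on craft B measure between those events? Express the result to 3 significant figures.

The velocity of ship A relative to craft B is (0.454 − 0.8143)c / (1 − 0.454×0.8143) = −0.57163c; relative speed 0.57163c.
γ for this relative speed: γ = 1/√(1 − 0.326761) = 1.2188.
Ship A's interval is proper; time dilation gives Δt_B = γΔτ = 1.2188 × 169 s = 206 s.

206 s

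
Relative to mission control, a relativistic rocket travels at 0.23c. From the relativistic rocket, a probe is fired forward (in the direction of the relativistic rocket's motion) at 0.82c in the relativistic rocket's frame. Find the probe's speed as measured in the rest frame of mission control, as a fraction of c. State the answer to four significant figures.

0.8834c

Relativistic velocity addition: u = (u' + v)/(1 + u'v/c²), with u' = 0.82c and v = 0.23c.
Numerator: 0.82 + 0.23 = 1.05. Denominator: 1 + (0.82)(0.23) = 1.1886.
u = 1.05/1.1886 = 0.88339, so the speed is 0.8834c.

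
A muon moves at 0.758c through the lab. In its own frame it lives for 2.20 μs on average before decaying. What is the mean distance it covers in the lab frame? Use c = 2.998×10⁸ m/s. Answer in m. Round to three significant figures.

766 m

γ = 1/√(1 − β²) = 1/√(1 − 0.574564) = 1/√0.425436 = 1/0.652255 = 1.5331.
Lab-frame lifetime: Δt = γτ = 1.5331 × 2.20 μs = 3.3728 μs.
Distance: d = vΔt = 0.758 × 2.998×10⁸ m/s × 3.3728×10^-6 s = 766 m.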